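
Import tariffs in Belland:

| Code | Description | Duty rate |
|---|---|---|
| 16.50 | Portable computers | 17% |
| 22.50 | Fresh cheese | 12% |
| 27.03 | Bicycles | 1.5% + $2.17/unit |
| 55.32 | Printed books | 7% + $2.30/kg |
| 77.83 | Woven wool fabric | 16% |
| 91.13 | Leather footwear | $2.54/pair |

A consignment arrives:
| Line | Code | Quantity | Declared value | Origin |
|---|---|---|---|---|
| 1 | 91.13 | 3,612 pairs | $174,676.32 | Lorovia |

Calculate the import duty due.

Line 1 (91.13, Lorovia, 3,612 pairs, $174,676.32):
Base rate for 91.13 is $2.54/pair.
Duty = 3,612 × $2.54 = $9,174.48.

$9,174.48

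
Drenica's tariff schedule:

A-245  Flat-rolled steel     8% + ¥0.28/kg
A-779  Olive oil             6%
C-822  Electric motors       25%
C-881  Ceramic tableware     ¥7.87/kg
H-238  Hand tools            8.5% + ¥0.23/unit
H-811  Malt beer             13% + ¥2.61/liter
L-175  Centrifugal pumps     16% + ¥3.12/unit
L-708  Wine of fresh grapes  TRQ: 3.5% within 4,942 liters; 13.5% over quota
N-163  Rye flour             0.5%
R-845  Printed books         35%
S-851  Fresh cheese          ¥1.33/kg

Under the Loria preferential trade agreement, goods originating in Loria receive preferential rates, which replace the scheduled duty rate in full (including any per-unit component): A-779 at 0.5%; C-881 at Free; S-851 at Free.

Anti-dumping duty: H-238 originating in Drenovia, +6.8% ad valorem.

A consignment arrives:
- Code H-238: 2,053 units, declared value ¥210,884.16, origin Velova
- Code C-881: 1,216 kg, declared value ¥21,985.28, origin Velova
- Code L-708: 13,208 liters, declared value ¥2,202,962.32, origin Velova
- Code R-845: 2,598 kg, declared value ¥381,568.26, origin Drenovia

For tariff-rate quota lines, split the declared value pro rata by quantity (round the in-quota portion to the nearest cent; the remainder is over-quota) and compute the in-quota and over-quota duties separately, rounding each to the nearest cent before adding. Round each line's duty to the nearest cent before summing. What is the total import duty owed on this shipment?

¥376,488.45

Line 1 (H-238, Velova, 2,053 units, ¥210,884.16):
Base rate for H-238 is 8.5% + ¥0.23/unit.
The additional-duty order on H-238 targets Drenovia, not Velova; it does not apply.
Duty = ¥210,884.16 × 8.5% + 2,053 × ¥0.23 = ¥18,397.34.
Line 2 (C-881, Velova, 1,216 kg, ¥21,985.28):
Base rate for C-881 is ¥7.87/kg.
C-881 has an FTA preferential rate, but origin Velova is not Loria; base rate stands.
Duty = 1,216 × ¥7.87 = ¥9,569.92.
Line 3 (L-708, Velova, 13,208 liters, ¥2,202,962.32):
Code L-708 is under a tariff-rate quota (threshold 4,942 liters). In-quota: 4,942 liters at 3.5%; over-quota: 8,266 liters at 13.5%.
Pro-rata value split: in-quota = ¥2,202,962.32 × 4,942/13,208 = ¥824,276.18; over-quota = ¥2,202,962.32 − ¥824,276.18 = ¥1,378,686.14.
In-quota duty = ¥824,276.18 × 3.5% = ¥28,849.67. Over-quota duty = ¥1,378,686.14 × 13.5% = ¥186,122.63.
Line duty = ¥28,849.67 + ¥186,122.63 = ¥214,972.30.
Line 4 (R-845, Drenovia, 2,598 kg, ¥381,568.26):
Base rate for R-845 is 35%.
Duty = ¥381,568.26 × 35% = ¥133,548.89.
Total = ¥18,397.34 + ¥9,569.92 + ¥214,972.30 + ¥133,548.89 = ¥376,488.45.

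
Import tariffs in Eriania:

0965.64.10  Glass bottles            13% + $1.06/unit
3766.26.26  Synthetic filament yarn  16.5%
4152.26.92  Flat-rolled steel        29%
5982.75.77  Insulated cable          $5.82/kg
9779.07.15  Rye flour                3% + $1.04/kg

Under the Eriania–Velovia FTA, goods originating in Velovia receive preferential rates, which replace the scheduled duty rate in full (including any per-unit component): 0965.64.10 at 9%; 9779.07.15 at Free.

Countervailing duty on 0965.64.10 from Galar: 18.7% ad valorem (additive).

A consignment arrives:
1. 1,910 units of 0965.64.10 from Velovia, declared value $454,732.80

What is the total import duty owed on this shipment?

$40,925.95

Line 1 (0965.64.10, Velovia, 1,910 units, $454,732.80):
Base rate for 0965.64.10 is 13% + $1.06/unit.
Origin Velovia qualifies under the Eriania–Velovia agreement and 0965.64.10 is covered: preferential rate 9% applies instead.
The additional-duty order on 0965.64.10 targets Galar, not Velovia; it does not apply.
Duty = $454,732.80 × 9% = $40,925.95.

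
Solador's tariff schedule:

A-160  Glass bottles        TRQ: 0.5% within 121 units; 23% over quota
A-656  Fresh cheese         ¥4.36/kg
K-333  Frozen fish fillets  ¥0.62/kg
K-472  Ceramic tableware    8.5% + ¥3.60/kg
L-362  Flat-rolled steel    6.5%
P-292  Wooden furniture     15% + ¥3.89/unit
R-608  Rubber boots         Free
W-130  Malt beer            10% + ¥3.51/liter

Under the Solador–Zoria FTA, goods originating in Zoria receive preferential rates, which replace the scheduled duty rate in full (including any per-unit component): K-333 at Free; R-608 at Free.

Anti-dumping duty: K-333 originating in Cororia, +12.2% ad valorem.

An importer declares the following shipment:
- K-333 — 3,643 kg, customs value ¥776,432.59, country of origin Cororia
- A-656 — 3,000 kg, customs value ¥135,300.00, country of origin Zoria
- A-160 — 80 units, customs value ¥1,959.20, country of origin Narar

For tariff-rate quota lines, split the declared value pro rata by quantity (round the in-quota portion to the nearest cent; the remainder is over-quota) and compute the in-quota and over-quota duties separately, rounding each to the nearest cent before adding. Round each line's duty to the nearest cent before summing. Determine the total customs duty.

¥110,073.24

Line 1 (K-333, Cororia, 3,643 kg, ¥776,432.59):
Base rate for K-333 is ¥0.62/kg.
K-333 has an FTA preferential rate, but origin Cororia is not Zoria; base rate stands.
Additional duty on K-333 from Cororia: +12.2% ad valorem. Applied ad valorem rate = 12.2%.
Duty = ¥776,432.59 × 12.2% + 3,643 × ¥0.62 = ¥96,983.44.
Line 2 (A-656, Zoria, 3,000 kg, ¥135,300.00):
Base rate for A-656 is ¥4.36/kg.
Origin Zoria is the FTA partner but A-656 is not on the preference list; base rate stands.
Duty = 3,000 × ¥4.36 = ¥13,080.00.
Line 3 (A-160, Narar, 80 units, ¥1,959.20):
Code A-160 is under a tariff-rate quota (threshold 121 units). Quantity 80 units is within the quota, so the in-quota rate 0.5% applies to the full value.
Duty = ¥1,959.20 × 0.5% = ¥9.80.
Total = ¥96,983.44 + ¥13,080.00 + ¥9.80 = ¥110,073.24.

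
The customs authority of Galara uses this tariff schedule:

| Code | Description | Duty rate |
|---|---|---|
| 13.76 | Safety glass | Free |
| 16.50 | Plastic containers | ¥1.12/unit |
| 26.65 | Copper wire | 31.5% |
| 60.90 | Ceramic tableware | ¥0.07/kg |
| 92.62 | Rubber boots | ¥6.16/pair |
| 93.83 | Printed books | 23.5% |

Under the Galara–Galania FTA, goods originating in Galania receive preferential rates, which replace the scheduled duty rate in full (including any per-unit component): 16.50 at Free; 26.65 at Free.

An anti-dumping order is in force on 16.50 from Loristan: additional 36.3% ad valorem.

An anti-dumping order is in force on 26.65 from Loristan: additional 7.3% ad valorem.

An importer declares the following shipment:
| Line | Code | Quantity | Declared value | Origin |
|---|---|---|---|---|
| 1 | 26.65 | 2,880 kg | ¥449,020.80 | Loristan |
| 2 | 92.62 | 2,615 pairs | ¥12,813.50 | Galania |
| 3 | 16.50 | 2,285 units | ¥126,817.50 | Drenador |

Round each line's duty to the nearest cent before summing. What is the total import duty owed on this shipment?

¥192,887.67

Line 1 (26.65, Loristan, 2,880 kg, ¥449,020.80):
Base rate for 26.65 is 31.5%.
26.65 has an FTA preferential rate, but origin Loristan is not Galania; base rate stands.
Additional duty on 26.65 from Loristan: +7.3%. Applied ad valorem rate: 31.5% + 7.3% = 38.8%.
Duty = ¥449,020.80 × 38.8% = ¥174,220.07.
Line 2 (92.62, Galania, 2,615 pairs, ¥12,813.50):
Base rate for 92.62 is ¥6.16/pair.
Origin Galania is the FTA partner but 92.62 is not on the preference list; base rate stands.
Duty = 2,615 × ¥6.16 = ¥16,108.40.
Line 3 (16.50, Drenador, 2,285 units, ¥126,817.50):
Base rate for 16.50 is ¥1.12/unit.
16.50 has an FTA preferential rate, but origin Drenador is not Galania; base rate stands.
The additional-duty order on 16.50 targets Loristan, not Drenador; it does not apply.
Duty = 2,285 × ¥1.12 = ¥2,559.20.
Total = ¥174,220.07 + ¥16,108.40 + ¥2,559.20 = ¥192,887.67.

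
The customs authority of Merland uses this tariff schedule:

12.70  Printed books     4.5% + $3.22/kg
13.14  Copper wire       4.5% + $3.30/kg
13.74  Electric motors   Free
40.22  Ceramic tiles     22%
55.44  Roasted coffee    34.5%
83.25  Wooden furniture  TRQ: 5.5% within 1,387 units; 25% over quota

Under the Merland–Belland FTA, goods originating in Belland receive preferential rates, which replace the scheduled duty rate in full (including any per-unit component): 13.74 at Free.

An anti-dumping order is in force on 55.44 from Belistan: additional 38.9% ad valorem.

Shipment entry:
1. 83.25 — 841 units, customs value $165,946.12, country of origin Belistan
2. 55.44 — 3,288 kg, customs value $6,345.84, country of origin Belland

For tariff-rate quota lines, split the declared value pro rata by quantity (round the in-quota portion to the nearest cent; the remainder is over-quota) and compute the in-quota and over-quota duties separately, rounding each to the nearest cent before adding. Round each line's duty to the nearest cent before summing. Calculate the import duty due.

$11,316.35

Line 1 (83.25, Belistan, 841 units, $165,946.12):
Code 83.25 is under a tariff-rate quota (threshold 1,387 units). Quantity 841 units is within the quota, so the in-quota rate 5.5% applies to the full value.
Duty = $165,946.12 × 5.5% = $9,127.04.
Line 2 (55.44, Belland, 3,288 kg, $6,345.84):
Base rate for 55.44 is 34.5%.
Origin Belland is the FTA partner but 55.44 is not on the preference list; base rate stands.
The additional-duty order on 55.44 targets Belistan, not Belland; it does not apply.
Duty = $6,345.84 × 34.5% = $2,189.31.
Total = $9,127.04 + $2,189.31 = $11,316.35.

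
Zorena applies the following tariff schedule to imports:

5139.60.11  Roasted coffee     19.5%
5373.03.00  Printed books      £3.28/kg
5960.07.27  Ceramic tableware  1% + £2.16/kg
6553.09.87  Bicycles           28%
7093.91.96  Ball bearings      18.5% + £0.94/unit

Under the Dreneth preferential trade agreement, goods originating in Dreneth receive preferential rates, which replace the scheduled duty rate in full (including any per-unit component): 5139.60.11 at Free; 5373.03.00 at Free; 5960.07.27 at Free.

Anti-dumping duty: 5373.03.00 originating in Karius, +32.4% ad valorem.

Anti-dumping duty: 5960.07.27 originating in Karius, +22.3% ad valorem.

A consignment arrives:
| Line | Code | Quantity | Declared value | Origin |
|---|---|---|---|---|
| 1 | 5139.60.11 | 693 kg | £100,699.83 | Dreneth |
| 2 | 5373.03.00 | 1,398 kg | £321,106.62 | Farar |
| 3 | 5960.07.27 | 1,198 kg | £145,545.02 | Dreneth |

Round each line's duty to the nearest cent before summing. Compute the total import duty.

Line 1 (5139.60.11, Dreneth, 693 kg, £100,699.83):
Base rate for 5139.60.11 is 19.5%.
Origin Dreneth qualifies under the Zorena–Dreneth agreement and 5139.60.11 is covered: preferential rate Free applies instead.
Duty = £100,699.83 × 0% = £0.00.
Line 2 (5373.03.00, Farar, 1,398 kg, £321,106.62):
Base rate for 5373.03.00 is £3.28/kg.
5373.03.00 has an FTA preferential rate, but origin Farar is not Dreneth; base rate stands.
The additional-duty order on 5373.03.00 targets Karius, not Farar; it does not apply.
Duty = 1,398 × £3.28 = £4,585.44.
Line 3 (5960.07.27, Dreneth, 1,198 kg, £145,545.02):
Base rate for 5960.07.27 is 1% + £2.16/kg.
Origin Dreneth qualifies under the Zorena–Dreneth agreement and 5960.07.27 is covered: preferential rate Free applies instead.
The additional-duty order on 5960.07.27 targets Karius, not Dreneth; it does not apply.
Duty = £145,545.02 × 0% = £0.00.
Total = £0.00 + £4,585.44 + £0.00 = £4,585.44.

£4,585.44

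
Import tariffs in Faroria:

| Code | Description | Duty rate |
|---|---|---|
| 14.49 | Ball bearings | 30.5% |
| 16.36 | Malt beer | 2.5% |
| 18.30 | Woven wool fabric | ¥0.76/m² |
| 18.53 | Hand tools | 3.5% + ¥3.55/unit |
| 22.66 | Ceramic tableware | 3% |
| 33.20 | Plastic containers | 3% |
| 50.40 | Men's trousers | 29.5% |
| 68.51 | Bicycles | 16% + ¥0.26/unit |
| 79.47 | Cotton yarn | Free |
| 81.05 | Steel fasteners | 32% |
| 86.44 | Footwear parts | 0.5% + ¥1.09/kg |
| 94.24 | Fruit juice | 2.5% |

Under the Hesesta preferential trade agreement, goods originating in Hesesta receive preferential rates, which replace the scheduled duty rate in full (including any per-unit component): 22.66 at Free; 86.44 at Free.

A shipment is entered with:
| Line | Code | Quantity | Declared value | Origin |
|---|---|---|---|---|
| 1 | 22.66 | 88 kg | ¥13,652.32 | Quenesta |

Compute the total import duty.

Line 1 (22.66, Quenesta, 88 kg, ¥13,652.32):
Base rate for 22.66 is 3%.
22.66 has an FTA preferential rate, but origin Quenesta is not Hesesta; base rate stands.
Duty = ¥13,652.32 × 3% = ¥409.57.

¥409.57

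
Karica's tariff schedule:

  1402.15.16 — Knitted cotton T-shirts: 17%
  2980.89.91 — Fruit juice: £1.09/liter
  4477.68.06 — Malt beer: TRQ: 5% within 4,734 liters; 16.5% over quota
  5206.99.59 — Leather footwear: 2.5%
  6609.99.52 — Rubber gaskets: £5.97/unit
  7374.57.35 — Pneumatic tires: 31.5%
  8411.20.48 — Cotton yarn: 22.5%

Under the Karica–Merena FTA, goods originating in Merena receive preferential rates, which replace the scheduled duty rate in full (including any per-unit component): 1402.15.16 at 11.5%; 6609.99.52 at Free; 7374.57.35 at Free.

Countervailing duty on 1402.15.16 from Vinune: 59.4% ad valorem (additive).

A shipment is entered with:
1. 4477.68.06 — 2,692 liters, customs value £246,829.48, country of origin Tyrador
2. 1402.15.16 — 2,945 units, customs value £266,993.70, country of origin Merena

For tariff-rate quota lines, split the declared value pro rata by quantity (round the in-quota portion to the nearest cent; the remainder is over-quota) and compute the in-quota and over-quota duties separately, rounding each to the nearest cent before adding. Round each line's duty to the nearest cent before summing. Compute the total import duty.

Line 1 (4477.68.06, Tyrador, 2,692 liters, £246,829.48):
Code 4477.68.06 is under a tariff-rate quota (threshold 4,734 liters). Quantity 2,692 liters is within the quota, so the in-quota rate 5% applies to the full value.
Duty = £246,829.48 × 5% = £12,341.47.
Line 2 (1402.15.16, Merena, 2,945 units, £266,993.70):
Base rate for 1402.15.16 is 17%.
Origin Merena qualifies under the Karica–Merena agreement and 1402.15.16 is covered: preferential rate 11.5% applies instead.
The additional-duty order on 1402.15.16 targets Vinune, not Merena; it does not apply.
Duty = £266,993.70 × 11.5% = £30,704.28.
Total = £12,341.47 + £30,704.28 = £43,045.75.

£43,045.75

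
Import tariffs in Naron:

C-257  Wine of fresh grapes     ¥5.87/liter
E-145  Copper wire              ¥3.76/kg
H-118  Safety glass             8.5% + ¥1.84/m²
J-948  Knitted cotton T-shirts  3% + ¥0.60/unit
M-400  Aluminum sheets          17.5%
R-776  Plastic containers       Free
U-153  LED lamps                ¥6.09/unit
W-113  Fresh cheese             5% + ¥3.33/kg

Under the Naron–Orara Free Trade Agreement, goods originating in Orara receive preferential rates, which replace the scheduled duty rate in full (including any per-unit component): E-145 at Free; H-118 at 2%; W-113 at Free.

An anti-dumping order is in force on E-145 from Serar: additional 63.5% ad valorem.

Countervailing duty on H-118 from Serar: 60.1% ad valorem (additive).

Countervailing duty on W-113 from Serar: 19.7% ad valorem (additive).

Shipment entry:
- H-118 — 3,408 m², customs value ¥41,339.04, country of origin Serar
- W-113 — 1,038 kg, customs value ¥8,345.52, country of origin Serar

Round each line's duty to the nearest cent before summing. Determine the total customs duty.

¥40,147.18

Line 1 (H-118, Serar, 3,408 m², ¥41,339.04):
Base rate for H-118 is 8.5% + ¥1.84/m².
H-118 has an FTA preferential rate, but origin Serar is not Orara; base rate stands.
Additional duty on H-118 from Serar: +60.1%. Applied ad valorem rate: 8.5% + 60.1% = 68.6%.
Duty = ¥41,339.04 × 68.6% + 3,408 × ¥1.84 = ¥34,629.30.
Line 2 (W-113, Serar, 1,038 kg, ¥8,345.52):
Base rate for W-113 is 5% + ¥3.33/kg.
W-113 has an FTA preferential rate, but origin Serar is not Orara; base rate stands.
Additional duty on W-113 from Serar: +19.7%. Applied ad valorem rate: 5% + 19.7% = 24.7%.
Duty = ¥8,345.52 × 24.7% + 1,038 × ¥3.33 = ¥5,517.88.
Total = ¥34,629.30 + ¥5,517.88 = ¥40,147.18.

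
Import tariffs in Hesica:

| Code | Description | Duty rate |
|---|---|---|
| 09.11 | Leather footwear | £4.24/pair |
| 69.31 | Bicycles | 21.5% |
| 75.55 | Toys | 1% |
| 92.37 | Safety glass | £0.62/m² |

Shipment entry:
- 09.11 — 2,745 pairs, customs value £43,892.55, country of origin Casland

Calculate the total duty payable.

£11,638.80

Line 1 (09.11, Casland, 2,745 pairs, £43,892.55):
Base rate for 09.11 is £4.24/pair.
Duty = 2,745 × £4.24 = £11,638.80.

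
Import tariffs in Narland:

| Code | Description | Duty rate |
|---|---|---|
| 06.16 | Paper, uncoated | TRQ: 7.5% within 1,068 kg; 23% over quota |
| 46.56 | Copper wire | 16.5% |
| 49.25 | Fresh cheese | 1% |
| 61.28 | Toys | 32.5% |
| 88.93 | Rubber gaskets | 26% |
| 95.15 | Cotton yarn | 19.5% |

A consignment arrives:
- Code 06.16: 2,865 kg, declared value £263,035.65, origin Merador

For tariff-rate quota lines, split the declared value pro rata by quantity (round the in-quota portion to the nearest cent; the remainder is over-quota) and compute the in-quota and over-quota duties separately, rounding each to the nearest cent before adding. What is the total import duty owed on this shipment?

Line 1 (06.16, Merador, 2,865 kg, £263,035.65):
Code 06.16 is under a tariff-rate quota (threshold 1,068 kg). In-quota: 1,068 kg at 7.5%; over-quota: 1,797 kg at 23%.
Pro-rata value split: in-quota = £263,035.65 × 1,068/2,865 = £98,053.08; over-quota = £263,035.65 − £98,053.08 = £164,982.57.
In-quota duty = £98,053.08 × 7.5% = £7,353.98. Over-quota duty = £164,982.57 × 23% = £37,945.99.
Line duty = £7,353.98 + £37,945.99 = £45,299.97.

£45,299.97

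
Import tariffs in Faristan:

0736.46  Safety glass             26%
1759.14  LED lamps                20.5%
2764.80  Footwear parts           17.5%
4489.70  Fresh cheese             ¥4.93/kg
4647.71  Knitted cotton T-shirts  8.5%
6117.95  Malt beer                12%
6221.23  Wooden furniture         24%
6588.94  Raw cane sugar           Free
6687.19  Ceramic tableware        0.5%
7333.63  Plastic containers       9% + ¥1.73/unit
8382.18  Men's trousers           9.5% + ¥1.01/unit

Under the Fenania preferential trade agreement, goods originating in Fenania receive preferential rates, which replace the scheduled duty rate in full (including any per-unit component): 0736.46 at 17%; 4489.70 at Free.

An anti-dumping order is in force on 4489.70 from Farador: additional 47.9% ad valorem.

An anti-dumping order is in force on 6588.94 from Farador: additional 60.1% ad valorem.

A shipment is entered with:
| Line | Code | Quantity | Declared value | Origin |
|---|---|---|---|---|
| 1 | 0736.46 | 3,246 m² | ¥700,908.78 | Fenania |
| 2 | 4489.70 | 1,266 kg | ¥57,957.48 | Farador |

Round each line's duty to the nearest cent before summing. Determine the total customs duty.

Line 1 (0736.46, Fenania, 3,246 m², ¥700,908.78):
Base rate for 0736.46 is 26%.
Origin Fenania qualifies under the Faristan–Fenania agreement and 0736.46 is covered: preferential rate 17% applies instead.
Duty = ¥700,908.78 × 17% = ¥119,154.49.
Line 2 (4489.70, Farador, 1,266 kg, ¥57,957.48):
Base rate for 4489.70 is ¥4.93/kg.
4489.70 has an FTA preferential rate, but origin Farador is not Fenania; base rate stands.
Additional duty on 4489.70 from Farador: +47.9% ad valorem. Applied ad valorem rate = 47.9%.
Duty = ¥57,957.48 × 47.9% + 1,266 × ¥4.93 = ¥34,003.01.
Total = ¥119,154.49 + ¥34,003.01 = ¥153,157.50.

¥153,157.50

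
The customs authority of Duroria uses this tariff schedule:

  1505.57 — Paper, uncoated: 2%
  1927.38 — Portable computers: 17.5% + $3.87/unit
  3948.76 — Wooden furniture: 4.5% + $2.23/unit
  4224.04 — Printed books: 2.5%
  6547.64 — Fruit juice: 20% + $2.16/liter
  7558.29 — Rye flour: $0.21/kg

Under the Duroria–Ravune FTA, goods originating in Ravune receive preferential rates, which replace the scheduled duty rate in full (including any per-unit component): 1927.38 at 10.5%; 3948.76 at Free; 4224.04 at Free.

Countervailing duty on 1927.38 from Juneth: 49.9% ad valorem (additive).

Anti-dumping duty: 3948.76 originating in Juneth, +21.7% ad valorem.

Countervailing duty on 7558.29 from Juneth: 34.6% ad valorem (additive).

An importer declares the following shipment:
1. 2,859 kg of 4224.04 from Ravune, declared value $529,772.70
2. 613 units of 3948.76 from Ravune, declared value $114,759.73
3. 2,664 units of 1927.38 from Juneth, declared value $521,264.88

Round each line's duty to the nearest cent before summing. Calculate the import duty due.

$361,642.21

Line 1 (4224.04, Ravune, 2,859 kg, $529,772.70):
Base rate for 4224.04 is 2.5%.
Origin Ravune qualifies under the Duroria–Ravune agreement and 4224.04 is covered: preferential rate Free applies instead.
Duty = $529,772.70 × 0% = $0.00.
Line 2 (3948.76, Ravune, 613 units, $114,759.73):
Base rate for 3948.76 is 4.5% + $2.23/unit.
Origin Ravune qualifies under the Duroria–Ravune agreement and 3948.76 is covered: preferential rate Free applies instead.
The additional-duty order on 3948.76 targets Juneth, not Ravune; it does not apply.
Duty = $114,759.73 × 0% = $0.00.
Line 3 (1927.38, Juneth, 2,664 units, $521,264.88):
Base rate for 1927.38 is 17.5% + $3.87/unit.
1927.38 has an FTA preferential rate, but origin Juneth is not Ravune; base rate stands.
Additional duty on 1927.38 from Juneth: +49.9%. Applied ad valorem rate: 17.5% + 49.9% = 67.4%.
Duty = $521,264.88 × 67.4% + 2,664 × $3.87 = $361,642.21.
Total = $0.00 + $0.00 + $361,642.21 = $361,642.21.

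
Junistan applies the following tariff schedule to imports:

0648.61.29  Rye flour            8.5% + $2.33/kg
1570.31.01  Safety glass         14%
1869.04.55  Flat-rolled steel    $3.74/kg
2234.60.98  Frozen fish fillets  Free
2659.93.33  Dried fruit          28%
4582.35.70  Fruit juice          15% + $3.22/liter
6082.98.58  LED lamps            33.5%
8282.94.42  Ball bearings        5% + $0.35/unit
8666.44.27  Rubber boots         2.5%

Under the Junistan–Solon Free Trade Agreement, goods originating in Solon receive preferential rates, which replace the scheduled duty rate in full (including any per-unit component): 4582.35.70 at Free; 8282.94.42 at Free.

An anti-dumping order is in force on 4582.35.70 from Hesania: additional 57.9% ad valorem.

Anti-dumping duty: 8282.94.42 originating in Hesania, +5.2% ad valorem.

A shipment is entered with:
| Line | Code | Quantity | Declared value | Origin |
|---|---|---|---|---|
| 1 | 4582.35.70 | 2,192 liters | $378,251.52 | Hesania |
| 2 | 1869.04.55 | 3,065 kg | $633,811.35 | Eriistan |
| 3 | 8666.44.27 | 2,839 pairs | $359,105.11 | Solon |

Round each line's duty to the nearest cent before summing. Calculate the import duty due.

$303,244.33

Line 1 (4582.35.70, Hesania, 2,192 liters, $378,251.52):
Base rate for 4582.35.70 is 15% + $3.22/liter.
4582.35.70 has an FTA preferential rate, but origin Hesania is not Solon; base rate stands.
Additional duty on 4582.35.70 from Hesania: +57.9%. Applied ad valorem rate: 15% + 57.9% = 72.9%.
Duty = $378,251.52 × 72.9% + 2,192 × $3.22 = $282,803.60.
Line 2 (1869.04.55, Eriistan, 3,065 kg, $633,811.35):
Base rate for 1869.04.55 is $3.74/kg.
Duty = 3,065 × $3.74 = $11,463.10.
Line 3 (8666.44.27, Solon, 2,839 pairs, $359,105.11):
Base rate for 8666.44.27 is 2.5%.
Origin Solon is the FTA partner but 8666.44.27 is not on the preference list; base rate stands.
Duty = $359,105.11 × 2.5% = $8,977.63.
Total = $282,803.60 + $11,463.10 + $8,977.63 = $303,244.33.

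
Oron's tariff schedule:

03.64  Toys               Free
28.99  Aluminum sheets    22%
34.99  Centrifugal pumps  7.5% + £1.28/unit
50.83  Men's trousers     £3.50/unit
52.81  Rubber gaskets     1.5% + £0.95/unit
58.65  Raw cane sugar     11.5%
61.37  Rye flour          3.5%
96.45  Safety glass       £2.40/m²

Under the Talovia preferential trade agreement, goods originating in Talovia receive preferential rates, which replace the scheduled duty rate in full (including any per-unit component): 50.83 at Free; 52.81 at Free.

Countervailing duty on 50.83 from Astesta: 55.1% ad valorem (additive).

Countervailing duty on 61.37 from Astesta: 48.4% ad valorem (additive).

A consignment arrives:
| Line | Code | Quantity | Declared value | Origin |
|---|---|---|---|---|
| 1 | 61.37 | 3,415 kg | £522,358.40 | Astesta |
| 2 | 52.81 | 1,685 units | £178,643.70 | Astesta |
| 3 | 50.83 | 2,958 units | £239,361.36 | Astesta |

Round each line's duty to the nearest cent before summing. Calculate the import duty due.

Line 1 (61.37, Astesta, 3,415 kg, £522,358.40):
Base rate for 61.37 is 3.5%.
Additional duty on 61.37 from Astesta: +48.4%. Applied ad valorem rate: 3.5% + 48.4% = 51.9%.
Duty = £522,358.40 × 51.9% = £271,104.01.
Line 2 (52.81, Astesta, 1,685 units, £178,643.70):
Base rate for 52.81 is 1.5% + £0.95/unit.
52.81 has an FTA preferential rate, but origin Astesta is not Talovia; base rate stands.
Duty = £178,643.70 × 1.5% + 1,685 × £0.95 = £4,280.41.
Line 3 (50.83, Astesta, 2,958 units, £239,361.36):
Base rate for 50.83 is £3.50/unit.
50.83 has an FTA preferential rate, but origin Astesta is not Talovia; base rate stands.
Additional duty on 50.83 from Astesta: +55.1% ad valorem. Applied ad valorem rate = 55.1%.
Duty = £239,361.36 × 55.1% + 2,958 × £3.50 = £142,241.11.
Total = £271,104.01 + £4,280.41 + £142,241.11 = £417,625.53.

£417,625.53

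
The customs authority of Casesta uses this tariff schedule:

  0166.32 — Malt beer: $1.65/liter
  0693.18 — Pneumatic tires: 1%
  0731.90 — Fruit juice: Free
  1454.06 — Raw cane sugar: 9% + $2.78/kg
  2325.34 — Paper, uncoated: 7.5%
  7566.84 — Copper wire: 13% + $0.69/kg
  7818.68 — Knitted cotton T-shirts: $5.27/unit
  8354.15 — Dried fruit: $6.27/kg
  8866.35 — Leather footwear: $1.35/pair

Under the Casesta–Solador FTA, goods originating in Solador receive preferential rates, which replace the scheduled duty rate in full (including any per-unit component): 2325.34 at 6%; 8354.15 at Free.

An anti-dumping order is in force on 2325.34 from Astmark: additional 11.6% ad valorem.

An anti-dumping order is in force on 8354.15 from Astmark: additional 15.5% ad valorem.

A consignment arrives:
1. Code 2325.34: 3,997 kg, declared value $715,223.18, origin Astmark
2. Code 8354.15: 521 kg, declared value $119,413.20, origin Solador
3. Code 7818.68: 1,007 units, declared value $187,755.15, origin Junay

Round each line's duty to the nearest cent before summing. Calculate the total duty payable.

Line 1 (2325.34, Astmark, 3,997 kg, $715,223.18):
Base rate for 2325.34 is 7.5%.
2325.34 has an FTA preferential rate, but origin Astmark is not Solador; base rate stands.
Additional duty on 2325.34 from Astmark: +11.6%. Applied ad valorem rate: 7.5% + 11.6% = 19.1%.
Duty = $715,223.18 × 19.1% = $136,607.63.
Line 2 (8354.15, Solador, 521 kg, $119,413.20):
Base rate for 8354.15 is $6.27/kg.
Origin Solador qualifies under the Casesta–Solador agreement and 8354.15 is covered: preferential rate Free applies instead.
The additional-duty order on 8354.15 targets Astmark, not Solador; it does not apply.
Duty = $119,413.20 × 0% = $0.00.
Line 3 (7818.68, Junay, 1,007 units, $187,755.15):
Base rate for 7818.68 is $5.27/unit.
Duty = 1,007 × $5.27 = $5,306.89.
Total = $136,607.63 + $0.00 + $5,306.89 = $141,914.52.

$141,914.52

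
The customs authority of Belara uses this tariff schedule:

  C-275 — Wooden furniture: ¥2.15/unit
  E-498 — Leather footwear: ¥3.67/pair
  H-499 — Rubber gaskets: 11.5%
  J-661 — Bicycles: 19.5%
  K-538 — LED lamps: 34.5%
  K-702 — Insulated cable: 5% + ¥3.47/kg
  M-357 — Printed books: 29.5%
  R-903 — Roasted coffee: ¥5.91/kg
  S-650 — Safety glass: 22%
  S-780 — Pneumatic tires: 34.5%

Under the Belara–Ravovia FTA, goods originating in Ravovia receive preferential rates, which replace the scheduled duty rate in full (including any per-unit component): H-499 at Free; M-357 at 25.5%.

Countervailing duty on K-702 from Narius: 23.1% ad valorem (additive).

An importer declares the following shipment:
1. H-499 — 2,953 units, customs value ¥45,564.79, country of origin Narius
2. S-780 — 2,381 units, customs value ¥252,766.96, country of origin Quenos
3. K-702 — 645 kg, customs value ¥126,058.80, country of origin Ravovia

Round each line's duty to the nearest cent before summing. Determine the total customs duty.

Line 1 (H-499, Narius, 2,953 units, ¥45,564.79):
Base rate for H-499 is 11.5%.
H-499 has an FTA preferential rate, but origin Narius is not Ravovia; base rate stands.
Duty = ¥45,564.79 × 11.5% = ¥5,239.95.
Line 2 (S-780, Quenos, 2,381 units, ¥252,766.96):
Base rate for S-780 is 34.5%.
Duty = ¥252,766.96 × 34.5% = ¥87,204.60.
Line 3 (K-702, Ravovia, 645 kg, ¥126,058.80):
Base rate for K-702 is 5% + ¥3.47/kg.
Origin Ravovia is the FTA partner but K-702 is not on the preference list; base rate stands.
The additional-duty order on K-702 targets Narius, not Ravovia; it does not apply.
Duty = ¥126,058.80 × 5% + 645 × ¥3.47 = ¥8,541.09.
Total = ¥5,239.95 + ¥87,204.60 + ¥8,541.09 = ¥100,985.64.

¥100,985.64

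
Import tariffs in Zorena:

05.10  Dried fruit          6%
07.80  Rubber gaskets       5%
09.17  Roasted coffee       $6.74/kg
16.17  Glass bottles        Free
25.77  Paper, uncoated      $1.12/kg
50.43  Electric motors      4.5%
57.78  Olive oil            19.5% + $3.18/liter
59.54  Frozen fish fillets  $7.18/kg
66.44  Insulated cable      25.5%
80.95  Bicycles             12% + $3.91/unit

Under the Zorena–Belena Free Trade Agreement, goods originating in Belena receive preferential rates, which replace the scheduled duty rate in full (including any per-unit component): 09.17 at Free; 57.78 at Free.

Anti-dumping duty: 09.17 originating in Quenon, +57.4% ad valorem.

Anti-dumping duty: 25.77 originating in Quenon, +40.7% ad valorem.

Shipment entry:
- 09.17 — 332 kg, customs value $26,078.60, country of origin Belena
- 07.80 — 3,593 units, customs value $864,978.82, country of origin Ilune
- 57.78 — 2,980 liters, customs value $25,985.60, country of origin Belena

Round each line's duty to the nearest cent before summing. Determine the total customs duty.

$43,248.94

Line 1 (09.17, Belena, 332 kg, $26,078.60):
Base rate for 09.17 is $6.74/kg.
Origin Belena qualifies under the Zorena–Belena agreement and 09.17 is covered: preferential rate Free applies instead.
The additional-duty order on 09.17 targets Quenon, not Belena; it does not apply.
Duty = $26,078.60 × 0% = $0.00.
Line 2 (07.80, Ilune, 3,593 units, $864,978.82):
Base rate for 07.80 is 5%.
Duty = $864,978.82 × 5% = $43,248.94.
Line 3 (57.78, Belena, 2,980 liters, $25,985.60):
Base rate for 57.78 is 19.5% + $3.18/liter.
Origin Belena qualifies under the Zorena–Belena agreement and 57.78 is covered: preferential rate Free applies instead.
Duty = $25,985.60 × 0% = $0.00.
Total = $0.00 + $43,248.94 + $0.00 = $43,248.94.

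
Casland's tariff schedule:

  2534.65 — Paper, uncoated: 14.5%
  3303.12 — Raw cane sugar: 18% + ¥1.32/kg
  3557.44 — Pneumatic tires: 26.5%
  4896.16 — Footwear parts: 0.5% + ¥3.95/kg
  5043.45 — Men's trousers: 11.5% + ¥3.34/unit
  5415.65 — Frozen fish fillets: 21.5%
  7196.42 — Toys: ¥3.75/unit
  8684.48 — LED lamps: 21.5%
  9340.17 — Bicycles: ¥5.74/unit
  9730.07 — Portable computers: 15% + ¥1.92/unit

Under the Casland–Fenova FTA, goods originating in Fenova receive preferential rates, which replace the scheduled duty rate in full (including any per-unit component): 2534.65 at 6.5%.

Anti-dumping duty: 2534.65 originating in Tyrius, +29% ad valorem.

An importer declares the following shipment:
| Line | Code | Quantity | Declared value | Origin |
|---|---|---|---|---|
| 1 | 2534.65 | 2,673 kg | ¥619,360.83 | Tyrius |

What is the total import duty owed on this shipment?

¥269,421.96

Line 1 (2534.65, Tyrius, 2,673 kg, ¥619,360.83):
Base rate for 2534.65 is 14.5%.
2534.65 has an FTA preferential rate, but origin Tyrius is not Fenova; base rate stands.
Additional duty on 2534.65 from Tyrius: +29%. Applied ad valorem rate: 14.5% + 29% = 43.5%.
Duty = ¥619,360.83 × 43.5% = ¥269,421.96.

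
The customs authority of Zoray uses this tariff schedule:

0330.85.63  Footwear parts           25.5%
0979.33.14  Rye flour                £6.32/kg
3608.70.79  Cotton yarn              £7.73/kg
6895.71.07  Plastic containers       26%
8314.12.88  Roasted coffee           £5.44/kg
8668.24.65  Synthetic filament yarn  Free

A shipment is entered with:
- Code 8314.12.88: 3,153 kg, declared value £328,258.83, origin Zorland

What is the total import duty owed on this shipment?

Line 1 (8314.12.88, Zorland, 3,153 kg, £328,258.83):
Base rate for 8314.12.88 is £5.44/kg.
Duty = 3,153 × £5.44 = £17,152.32.

£17,152.32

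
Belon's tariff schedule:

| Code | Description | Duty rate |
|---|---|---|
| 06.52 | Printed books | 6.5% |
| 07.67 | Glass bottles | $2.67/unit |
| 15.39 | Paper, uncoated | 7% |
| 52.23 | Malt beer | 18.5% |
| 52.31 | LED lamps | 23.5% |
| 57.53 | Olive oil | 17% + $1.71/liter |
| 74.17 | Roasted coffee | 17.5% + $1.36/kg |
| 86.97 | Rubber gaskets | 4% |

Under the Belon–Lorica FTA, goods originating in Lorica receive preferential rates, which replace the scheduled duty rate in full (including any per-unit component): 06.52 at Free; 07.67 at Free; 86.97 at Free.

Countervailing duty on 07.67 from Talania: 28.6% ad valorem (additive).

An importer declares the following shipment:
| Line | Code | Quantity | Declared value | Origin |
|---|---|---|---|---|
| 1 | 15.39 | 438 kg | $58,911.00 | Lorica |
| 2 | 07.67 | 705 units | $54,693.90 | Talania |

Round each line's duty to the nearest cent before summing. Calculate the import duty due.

$21,648.58

Line 1 (15.39, Lorica, 438 kg, $58,911.00):
Base rate for 15.39 is 7%.
Origin Lorica is the FTA partner but 15.39 is not on the preference list; base rate stands.
Duty = $58,911.00 × 7% = $4,123.77.
Line 2 (07.67, Talania, 705 units, $54,693.90):
Base rate for 07.67 is $2.67/unit.
07.67 has an FTA preferential rate, but origin Talania is not Lorica; base rate stands.
Additional duty on 07.67 from Talania: +28.6% ad valorem. Applied ad valorem rate = 28.6%.
Duty = $54,693.90 × 28.6% + 705 × $2.67 = $17,524.81.
Total = $4,123.77 + $17,524.81 = $21,648.58.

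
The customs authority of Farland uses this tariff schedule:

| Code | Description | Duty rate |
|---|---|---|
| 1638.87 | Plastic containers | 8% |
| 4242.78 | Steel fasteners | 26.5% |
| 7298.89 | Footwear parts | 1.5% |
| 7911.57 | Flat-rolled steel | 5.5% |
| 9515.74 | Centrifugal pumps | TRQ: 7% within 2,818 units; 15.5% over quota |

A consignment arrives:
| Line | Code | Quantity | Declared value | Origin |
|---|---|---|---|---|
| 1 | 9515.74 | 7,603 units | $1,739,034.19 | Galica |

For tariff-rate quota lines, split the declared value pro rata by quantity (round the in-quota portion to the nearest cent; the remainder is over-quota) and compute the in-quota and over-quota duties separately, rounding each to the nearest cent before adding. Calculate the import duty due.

Line 1 (9515.74, Galica, 7,603 units, $1,739,034.19):
Code 9515.74 is under a tariff-rate quota (threshold 2,818 units). In-quota: 2,818 units at 7%; over-quota: 4,785 units at 15.5%.
Pro-rata value split: in-quota = $1,739,034.19 × 2,818/7,603 = $644,561.14; over-quota = $1,739,034.19 − $644,561.14 = $1,094,473.05.
In-quota duty = $644,561.14 × 7% = $45,119.28. Over-quota duty = $1,094,473.05 × 15.5% = $169,643.32.
Line duty = $45,119.28 + $169,643.32 = $214,762.60.

$214,762.60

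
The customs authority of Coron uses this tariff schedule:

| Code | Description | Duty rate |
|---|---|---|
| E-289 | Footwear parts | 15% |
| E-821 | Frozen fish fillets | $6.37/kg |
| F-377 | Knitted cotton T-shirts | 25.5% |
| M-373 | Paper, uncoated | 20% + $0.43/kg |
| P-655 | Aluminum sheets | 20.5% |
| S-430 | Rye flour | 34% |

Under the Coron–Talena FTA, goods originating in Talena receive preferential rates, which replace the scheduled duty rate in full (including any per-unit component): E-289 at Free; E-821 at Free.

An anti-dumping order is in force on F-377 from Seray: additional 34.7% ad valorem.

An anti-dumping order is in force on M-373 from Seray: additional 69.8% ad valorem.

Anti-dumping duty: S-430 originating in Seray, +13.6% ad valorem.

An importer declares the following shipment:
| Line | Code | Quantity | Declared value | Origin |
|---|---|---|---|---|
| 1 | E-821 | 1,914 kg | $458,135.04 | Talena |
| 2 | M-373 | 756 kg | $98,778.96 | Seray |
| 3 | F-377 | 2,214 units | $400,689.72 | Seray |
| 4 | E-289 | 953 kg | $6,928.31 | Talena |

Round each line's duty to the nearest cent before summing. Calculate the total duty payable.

Line 1 (E-821, Talena, 1,914 kg, $458,135.04):
Base rate for E-821 is $6.37/kg.
Origin Talena qualifies under the Coron–Talena agreement and E-821 is covered: preferential rate Free applies instead.
Duty = $458,135.04 × 0% = $0.00.
Line 2 (M-373, Seray, 756 kg, $98,778.96):
Base rate for M-373 is 20% + $0.43/kg.
Additional duty on M-373 from Seray: +69.8%. Applied ad valorem rate: 20% + 69.8% = 89.8%.
Duty = $98,778.96 × 89.8% + 756 × $0.43 = $89,028.59.
Line 3 (F-377, Seray, 2,214 units, $400,689.72):
Base rate for F-377 is 25.5%.
Additional duty on F-377 from Seray: +34.7%. Applied ad valorem rate: 25.5% + 34.7% = 60.2%.
Duty = $400,689.72 × 60.2% = $241,215.21.
Line 4 (E-289, Talena, 953 kg, $6,928.31):
Base rate for E-289 is 15%.
Origin Talena qualifies under the Coron–Talena agreement and E-289 is covered: preferential rate Free applies instead.
Duty = $6,928.31 × 0% = $0.00.
Total = $0.00 + $89,028.59 + $241,215.21 + $0.00 = $330,243.80.

$330,243.80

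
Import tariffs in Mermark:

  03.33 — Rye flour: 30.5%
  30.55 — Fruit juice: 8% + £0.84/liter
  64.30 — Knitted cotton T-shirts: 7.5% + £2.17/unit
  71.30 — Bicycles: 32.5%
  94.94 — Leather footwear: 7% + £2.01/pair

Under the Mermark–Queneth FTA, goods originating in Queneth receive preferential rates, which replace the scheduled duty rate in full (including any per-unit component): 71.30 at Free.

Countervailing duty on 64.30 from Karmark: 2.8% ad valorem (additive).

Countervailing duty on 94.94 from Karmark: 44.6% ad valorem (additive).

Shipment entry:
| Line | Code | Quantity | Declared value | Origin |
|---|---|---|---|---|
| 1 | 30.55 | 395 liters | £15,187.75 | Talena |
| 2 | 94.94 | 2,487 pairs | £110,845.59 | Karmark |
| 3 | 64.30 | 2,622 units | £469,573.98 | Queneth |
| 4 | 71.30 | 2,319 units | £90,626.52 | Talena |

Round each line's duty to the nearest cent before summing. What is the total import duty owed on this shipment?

Line 1 (30.55, Talena, 395 liters, £15,187.75):
Base rate for 30.55 is 8% + £0.84/liter.
Duty = £15,187.75 × 8% + 395 × £0.84 = £1,546.82.
Line 2 (94.94, Karmark, 2,487 pairs, £110,845.59):
Base rate for 94.94 is 7% + £2.01/pair.
Additional duty on 94.94 from Karmark: +44.6%. Applied ad valorem rate: 7% + 44.6% = 51.6%.
Duty = £110,845.59 × 51.6% + 2,487 × £2.01 = £62,195.19.
Line 3 (64.30, Queneth, 2,622 units, £469,573.98):
Base rate for 64.30 is 7.5% + £2.17/unit.
Origin Queneth is the FTA partner but 64.30 is not on the preference list; base rate stands.
The additional-duty order on 64.30 targets Karmark, not Queneth; it does not apply.
Duty = £469,573.98 × 7.5% + 2,622 × £2.17 = £40,907.79.
Line 4 (71.30, Talena, 2,319 units, £90,626.52):
Base rate for 71.30 is 32.5%.
71.30 has an FTA preferential rate, but origin Talena is not Queneth; base rate stands.
Duty = £90,626.52 × 32.5% = £29,453.62.
Total = £1,546.82 + £62,195.19 + £40,907.79 + £29,453.62 = £134,103.42.

£134,103.42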